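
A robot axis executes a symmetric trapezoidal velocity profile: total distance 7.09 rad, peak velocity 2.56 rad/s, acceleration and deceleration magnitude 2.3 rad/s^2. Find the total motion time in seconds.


t_acc = v/a = 2.56/2.3 = 1.113043 s
d_acc = v^2/(2a) = 1.424696 rad (each ramp)
d_cruise = 7.09 - 2*1.424696 = 4.240608 rad
t_cruise = 4.240608/2.56 = 1.656487 s
t_total = 2*1.113043 + 1.656487 = 3.8826

3.8826 s


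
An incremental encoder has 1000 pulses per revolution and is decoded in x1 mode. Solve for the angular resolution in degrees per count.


resolution = 360 / (PPR * 1) = 360 / 1000 = 0.3600

0.3600 degrees


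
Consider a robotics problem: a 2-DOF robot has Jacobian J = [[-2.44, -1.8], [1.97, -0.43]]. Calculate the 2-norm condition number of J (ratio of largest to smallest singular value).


JJ^T eigenvalues: trace(JJ^T) = 13.2594, det(JJ^T) = det(J)^2 = 21.11586304
s_max^2 = (13.2594 + sqrt(91.34823620))/2 = 11.40851356
s_min^2 = (13.2594 - sqrt(91.34823620))/2 = 1.85088644
kappa = s_max/s_min = sqrt(11.40851356/1.85088644) = 2.4827

2.4827


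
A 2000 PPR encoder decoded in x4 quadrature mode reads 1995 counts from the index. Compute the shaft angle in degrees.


angle = counts * 360 / (PPR*4) = 1995 * 360 / 8000 = 89.7750

89.7750 degrees


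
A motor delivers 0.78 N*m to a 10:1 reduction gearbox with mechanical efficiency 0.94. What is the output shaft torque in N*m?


tau_out = tau_in * N * eta = 0.78 * 10 * 0.94 = 7.3320

7.3320 N*m


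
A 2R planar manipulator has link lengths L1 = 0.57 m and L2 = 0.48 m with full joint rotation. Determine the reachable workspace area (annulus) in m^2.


r_max = L1 + L2 = 1.0500, r_min = |L1 - L2| = 0.0900
A = pi*(r_max^2 - r_min^2) = pi*(1.1025 - 0.0081) = 3.4382

3.4382 m^2


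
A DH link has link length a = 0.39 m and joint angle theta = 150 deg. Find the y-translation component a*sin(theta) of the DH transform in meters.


a*sin(theta) = 0.39*sin(150 deg) = 0.1950

0.1950 m


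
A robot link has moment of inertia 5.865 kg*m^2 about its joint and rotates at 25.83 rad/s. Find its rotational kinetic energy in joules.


KE = (1/2)*I*omega^2 = 0.5*5.865*25.83^2 = 1956.5314

1956.5314 J


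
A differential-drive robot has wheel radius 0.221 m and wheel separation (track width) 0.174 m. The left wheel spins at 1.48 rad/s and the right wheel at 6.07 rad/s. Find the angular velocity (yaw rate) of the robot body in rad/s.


omega = r*(wR - wL)/L = 0.221*(6.07 - (1.48))/0.174 = 5.8298

5.8298 rad/s


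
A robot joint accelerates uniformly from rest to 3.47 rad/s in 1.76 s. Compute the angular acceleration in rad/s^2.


alpha = delta_omega / t = 3.47 / 1.76 = 1.9716

1.9716 rad/s^2


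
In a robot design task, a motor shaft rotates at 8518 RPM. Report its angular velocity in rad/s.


omega = 8518 * 2*pi/60 = 892.0029

892.0029 rad/s


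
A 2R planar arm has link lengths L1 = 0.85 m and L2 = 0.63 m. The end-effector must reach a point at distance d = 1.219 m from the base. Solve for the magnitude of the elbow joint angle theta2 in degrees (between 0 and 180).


cos(th2) = (d^2 - L1^2 - L2^2)/(2*L1*L2) = (1.219^2 - 0.85^2 - 0.63^2)/(2*0.85*0.63) = 0.34226050
th2 = acos(0.34226050) = 69.9853 deg

69.9853 degrees


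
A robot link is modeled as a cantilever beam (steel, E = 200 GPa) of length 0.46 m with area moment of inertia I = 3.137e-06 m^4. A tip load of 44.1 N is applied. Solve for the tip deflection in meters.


delta = F*L^3/(3*E*I) = 44.1*0.46^3/(3*2.000e+11*3.137e-06)
      = 4.2925176/1882200 = 2.2806e-06

2.2806e-06 m


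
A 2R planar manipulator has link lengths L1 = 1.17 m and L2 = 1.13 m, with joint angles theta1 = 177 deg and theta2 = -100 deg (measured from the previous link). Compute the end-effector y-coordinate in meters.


y = L1*sin(th1) + L2*sin(th1+th2) = 1.17*sin(177 deg) + 1.13*sin(77 deg) = 1.1623

1.1623 m


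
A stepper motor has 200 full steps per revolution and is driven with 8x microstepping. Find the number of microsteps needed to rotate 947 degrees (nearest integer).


step_size = 360/(200*8) = 360/1600 = 0.225000 deg
n = 947/(360/1600) = 947*1600/360 = 4208.8889 -> 4209

4209 steps


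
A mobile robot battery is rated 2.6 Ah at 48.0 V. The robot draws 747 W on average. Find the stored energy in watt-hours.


E = capacity * V = 2.6*48.0 = 124.8000

124.8000 Wh


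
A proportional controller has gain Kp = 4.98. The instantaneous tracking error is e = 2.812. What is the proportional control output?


u_P = Kp * e = 4.98 * 2.812 = 14.0038

14.0038


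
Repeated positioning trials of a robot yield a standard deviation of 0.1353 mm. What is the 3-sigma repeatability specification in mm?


repeatability = 3*sigma = 3*0.1353 = 0.4059

0.4059 mm


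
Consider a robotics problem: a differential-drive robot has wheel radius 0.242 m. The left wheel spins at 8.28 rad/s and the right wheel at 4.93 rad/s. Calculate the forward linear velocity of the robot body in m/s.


v = r*(wR + wL)/2 = 0.242*(4.93 + 8.28)/2 = 1.5984

1.5984 m/s


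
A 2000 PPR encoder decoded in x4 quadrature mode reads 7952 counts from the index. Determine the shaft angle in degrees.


angle = counts * 360 / (PPR*4) = 7952 * 360 / 8000 = 357.8400

357.8400 degrees


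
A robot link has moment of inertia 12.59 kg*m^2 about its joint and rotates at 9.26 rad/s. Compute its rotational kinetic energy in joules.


KE = (1/2)*I*omega^2 = 0.5*12.59*9.26^2 = 539.7811

539.7811 J


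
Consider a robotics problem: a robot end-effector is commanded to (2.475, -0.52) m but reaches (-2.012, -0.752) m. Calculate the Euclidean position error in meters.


dx = -2.012 - (2.475) = -4.4870, dy = -0.752 - (-0.52) = -0.2320
err = sqrt(20.133169 + 0.053824) = 4.4930

4.4930 m


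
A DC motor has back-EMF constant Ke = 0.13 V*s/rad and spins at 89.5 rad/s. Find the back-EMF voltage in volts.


V_emf = Ke * omega = 0.13*89.5 = 11.6350

11.6350 V


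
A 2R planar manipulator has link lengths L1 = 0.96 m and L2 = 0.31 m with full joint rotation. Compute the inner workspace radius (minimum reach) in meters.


r_min = |L1 - L2| = |0.96 - 0.31| = 0.6500

0.6500 m


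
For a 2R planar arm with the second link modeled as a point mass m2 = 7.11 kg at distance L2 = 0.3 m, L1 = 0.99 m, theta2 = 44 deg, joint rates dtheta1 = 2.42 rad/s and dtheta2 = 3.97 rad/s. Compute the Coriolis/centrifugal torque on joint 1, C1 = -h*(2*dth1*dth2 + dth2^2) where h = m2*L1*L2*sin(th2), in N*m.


h = m2*L1*L2*sin(th2) = 7.11*0.99*0.3*sin(44 deg) = 1.466889
C1 = -h*(2*2.42*3.97 + 3.97^2) = -1.466889*34.9757 = -51.3055

-51.3055 N*m


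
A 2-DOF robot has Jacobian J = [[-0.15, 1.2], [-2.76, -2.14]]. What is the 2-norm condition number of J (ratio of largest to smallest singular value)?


JJ^T eigenvalues: trace(JJ^T) = 13.6597, det(JJ^T) = det(J)^2 = 13.19868900
s_max^2 = (13.6597 + sqrt(133.79264809))/2 = 12.61328860
s_min^2 = (13.6597 - sqrt(133.79264809))/2 = 1.04641140
kappa = s_max/s_min = sqrt(12.61328860/1.04641140) = 3.4719

3.4719


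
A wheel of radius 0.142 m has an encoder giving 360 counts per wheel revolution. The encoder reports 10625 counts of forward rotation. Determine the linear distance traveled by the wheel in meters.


revs = 10625/360 = 29.513889
d = revs * 2*pi*r = 29.513889 * 2*pi*0.142 = 26.3327

26.3327 m


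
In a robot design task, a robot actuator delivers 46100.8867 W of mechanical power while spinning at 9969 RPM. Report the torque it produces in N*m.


omega = 9969 * 2*pi/60 = 1043.951239 rad/s
tau = P / omega = 46100.8867 / 1043.951239 = 44.1600

44.1600 N*m


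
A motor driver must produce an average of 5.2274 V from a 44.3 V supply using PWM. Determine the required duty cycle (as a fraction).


D = V_avg/V_supply = 5.2274/44.3 = 0.1180

0.1180


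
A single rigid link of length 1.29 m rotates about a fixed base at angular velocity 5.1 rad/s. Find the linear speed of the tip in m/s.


v = L*omega = 1.29 * 5.1 = 6.5790

6.5790 m/s


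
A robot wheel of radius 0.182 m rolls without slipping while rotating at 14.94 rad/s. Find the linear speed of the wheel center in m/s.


v = omega * r = 14.94 * 0.182 = 2.7191

2.7191 m/s


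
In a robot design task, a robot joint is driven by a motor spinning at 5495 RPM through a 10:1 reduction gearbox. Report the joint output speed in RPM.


omega_joint = omega_motor / N = 5495 / 10 = 549.5000

549.5000 RPM


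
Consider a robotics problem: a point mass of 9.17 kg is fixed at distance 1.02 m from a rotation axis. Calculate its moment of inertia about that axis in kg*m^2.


I = m*r^2 = 9.17*1.02^2 = 9.5405

9.5405 kg*m^2


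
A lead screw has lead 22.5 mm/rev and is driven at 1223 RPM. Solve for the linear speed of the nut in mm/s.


v = lead * (RPM/60) = 22.5*1223/60 = 458.6250

458.6250 mm/s


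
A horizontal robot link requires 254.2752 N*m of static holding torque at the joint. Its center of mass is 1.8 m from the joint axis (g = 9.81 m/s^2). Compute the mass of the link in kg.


m = tau / (g*L) = 254.2752 / (9.81 * 1.8) = 14.4000

14.4000 kg


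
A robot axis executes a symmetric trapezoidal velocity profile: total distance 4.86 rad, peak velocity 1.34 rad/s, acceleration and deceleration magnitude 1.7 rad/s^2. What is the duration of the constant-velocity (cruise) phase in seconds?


t_acc = v/a = 0.788235 s, d_acc = v^2/(2a) = 0.528118 rad each
d_cruise = 4.86 - 2*0.528118 = 3.803764 rad
t_cruise = d_cruise/v = 3.803764/1.34 = 2.8386

2.8386 s


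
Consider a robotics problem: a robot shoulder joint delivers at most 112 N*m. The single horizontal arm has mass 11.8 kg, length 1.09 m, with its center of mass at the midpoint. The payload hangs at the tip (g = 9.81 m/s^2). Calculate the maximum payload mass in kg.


tau_arm = m_arm*g*(L/2) = 11.8*9.81*1.09/2 = 63.0881 N*m
tau_payload = tau_max - tau_arm = 112 - 63.0881 = 48.9119
m_payload = tau_payload / (g*L) = 48.9119 / (9.81*1.09) = 4.5742

4.5742 kg


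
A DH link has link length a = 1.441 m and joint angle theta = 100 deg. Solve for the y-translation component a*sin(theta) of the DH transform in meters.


a*sin(theta) = 1.441*sin(100 deg) = 1.4191

1.4191 m


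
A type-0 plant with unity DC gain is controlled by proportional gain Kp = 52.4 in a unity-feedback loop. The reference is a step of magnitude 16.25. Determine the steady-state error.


e_ss = R/(1 + Kp) = 16.25/(1 + 52.4) = 16.25/53.4000 = 0.3043

0.3043


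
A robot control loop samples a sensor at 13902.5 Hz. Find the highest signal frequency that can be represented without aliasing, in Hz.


f_max = f_s/2 = 13902.5/2 = 6951.2500

6951.2500 Hz


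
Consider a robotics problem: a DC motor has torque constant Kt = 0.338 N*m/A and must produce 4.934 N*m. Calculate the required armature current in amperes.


I = tau / Kt = 4.934/0.338 = 14.5976

14.5976 A


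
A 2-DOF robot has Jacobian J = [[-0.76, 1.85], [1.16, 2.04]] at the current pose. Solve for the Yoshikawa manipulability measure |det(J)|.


det(J) = -0.76*2.04 - (1.85)*(1.16) = -3.6964
|det(J)| = 3.6964

3.6964


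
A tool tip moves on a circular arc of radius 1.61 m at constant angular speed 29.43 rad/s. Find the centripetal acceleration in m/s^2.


a_c = omega^2 * r = 29.43^2 * 1.61 = 1394.4611

1394.4611 m/s^2


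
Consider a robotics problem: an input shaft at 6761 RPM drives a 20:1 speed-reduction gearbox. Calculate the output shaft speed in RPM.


omega_out = omega_in / N = 6761 / 20 = 338.0500

338.0500 RPM


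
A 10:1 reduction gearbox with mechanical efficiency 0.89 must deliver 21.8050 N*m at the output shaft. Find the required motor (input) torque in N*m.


tau_in = tau_out / (N * eta) = 21.8050 / (10 * 0.89) = 2.4500

2.4500 N*m


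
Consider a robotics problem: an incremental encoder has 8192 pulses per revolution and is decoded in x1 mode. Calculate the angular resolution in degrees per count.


resolution = 360 / (PPR * 1) = 360 / 8192 = 0.0439

0.0439 degrees


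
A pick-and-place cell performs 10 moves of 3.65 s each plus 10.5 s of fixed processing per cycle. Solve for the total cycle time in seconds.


T = 10*3.65 + 10.5 = 47.0000

47.0000 s


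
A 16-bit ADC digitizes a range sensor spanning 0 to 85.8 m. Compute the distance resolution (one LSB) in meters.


res = range / 2^n = 85.8/2^16 = 85.8/65536 = 0.0013

0.0013 m


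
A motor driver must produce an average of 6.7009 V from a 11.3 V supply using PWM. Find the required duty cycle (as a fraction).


D = V_avg/V_supply = 6.7009/11.3 = 0.5930

0.5930


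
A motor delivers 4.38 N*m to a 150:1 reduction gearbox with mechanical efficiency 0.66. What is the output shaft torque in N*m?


tau_out = tau_in * N * eta = 4.38 * 150 * 0.66 = 433.6200

433.6200 N*m


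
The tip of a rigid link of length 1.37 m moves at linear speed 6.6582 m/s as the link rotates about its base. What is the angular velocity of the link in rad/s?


omega = v / L = 6.6582 / 1.37 = 4.8600

4.8600 rad/s


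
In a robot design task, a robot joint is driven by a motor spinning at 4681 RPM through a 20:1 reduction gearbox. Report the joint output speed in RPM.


omega_joint = omega_motor / N = 4681 / 20 = 234.0500

234.0500 RPM


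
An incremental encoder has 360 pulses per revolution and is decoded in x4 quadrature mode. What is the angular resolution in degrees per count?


resolution = 360 / (PPR * 4) = 360 / 1440 = 0.2500

0.2500 degrees


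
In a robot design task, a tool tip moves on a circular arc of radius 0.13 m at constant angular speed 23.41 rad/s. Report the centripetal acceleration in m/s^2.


a_c = omega^2 * r = 23.41^2 * 0.13 = 71.2437

71.2437 m/s^2


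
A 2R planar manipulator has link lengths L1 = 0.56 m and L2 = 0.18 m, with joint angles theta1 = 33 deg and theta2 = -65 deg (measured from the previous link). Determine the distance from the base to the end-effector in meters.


x = L1*cos(th1) + L2*cos(th1+th2) = 0.622304
y = L1*sin(th1) + L2*sin(th1+th2) = 0.209612
d = sqrt(x^2 + y^2) = sqrt(0.387262 + 0.043937) = 0.6567

0.6567 m


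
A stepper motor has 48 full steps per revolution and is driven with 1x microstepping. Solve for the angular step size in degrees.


step = 360/(48*1) = 360/48 = 7.5000

7.5000 degrees


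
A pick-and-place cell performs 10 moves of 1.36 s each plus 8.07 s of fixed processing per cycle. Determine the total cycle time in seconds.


T = 10*1.36 + 8.07 = 21.6700

21.6700 s


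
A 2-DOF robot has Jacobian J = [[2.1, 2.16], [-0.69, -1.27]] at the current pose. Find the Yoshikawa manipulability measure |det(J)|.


det(J) = 2.1*-1.27 - (2.16)*(-0.69) = -1.1766
|det(J)| = 1.1766

1.1766


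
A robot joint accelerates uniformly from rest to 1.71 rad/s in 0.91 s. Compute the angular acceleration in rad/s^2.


alpha = delta_omega / t = 1.71 / 0.91 = 1.8791

1.8791 rad/s^2


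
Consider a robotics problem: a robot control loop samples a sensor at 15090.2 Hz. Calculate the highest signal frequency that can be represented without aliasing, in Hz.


f_max = f_s/2 = 15090.2/2 = 7545.1000

7545.1000 Hz


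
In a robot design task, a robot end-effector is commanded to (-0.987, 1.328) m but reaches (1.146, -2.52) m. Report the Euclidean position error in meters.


dx = 1.146 - (-0.987) = 2.1330, dy = -2.52 - (1.328) = -3.8480
err = sqrt(4.549689 + 14.807104) = 4.3996

4.3996 m


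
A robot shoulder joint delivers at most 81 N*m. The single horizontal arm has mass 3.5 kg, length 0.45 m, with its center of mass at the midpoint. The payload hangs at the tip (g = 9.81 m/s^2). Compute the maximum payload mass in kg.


tau_arm = m_arm*g*(L/2) = 3.5*9.81*0.45/2 = 7.7254 N*m
tau_payload = tau_max - tau_arm = 81 - 7.7254 = 73.2746
m_payload = tau_payload / (g*L) = 73.2746 / (9.81*0.45) = 16.5986

16.5986 kg


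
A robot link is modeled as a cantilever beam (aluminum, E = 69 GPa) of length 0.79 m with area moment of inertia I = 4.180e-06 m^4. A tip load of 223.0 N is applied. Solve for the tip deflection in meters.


delta = F*L^3/(3*E*I) = 223.0*0.79^3/(3*6.900e+10*4.180e-06)
      = 109.947697/865260 = 1.2707e-04

1.2707e-04 m


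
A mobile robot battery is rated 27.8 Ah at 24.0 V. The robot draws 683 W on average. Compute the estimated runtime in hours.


E = 27.8*24.0 = 667.2000 Wh
t = E/P = 667.2000/683 = 0.9769

0.9769 hours


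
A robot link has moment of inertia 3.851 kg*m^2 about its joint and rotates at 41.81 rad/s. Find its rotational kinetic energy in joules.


KE = (1/2)*I*omega^2 = 0.5*3.851*41.81^2 = 3365.9205

3365.9205 J


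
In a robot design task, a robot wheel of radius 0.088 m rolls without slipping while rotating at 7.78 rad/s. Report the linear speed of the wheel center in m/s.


v = omega * r = 7.78 * 0.088 = 0.6846

0.6846 m/s


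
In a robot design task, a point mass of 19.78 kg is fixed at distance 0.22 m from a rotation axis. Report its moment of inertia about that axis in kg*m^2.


I = m*r^2 = 19.78*0.22^2 = 0.9574

0.9574 kg*m^2


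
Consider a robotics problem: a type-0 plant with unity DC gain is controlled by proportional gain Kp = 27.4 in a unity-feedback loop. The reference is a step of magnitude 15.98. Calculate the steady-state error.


e_ss = R/(1 + Kp) = 15.98/(1 + 27.4) = 15.98/28.4000 = 0.5627

0.5627


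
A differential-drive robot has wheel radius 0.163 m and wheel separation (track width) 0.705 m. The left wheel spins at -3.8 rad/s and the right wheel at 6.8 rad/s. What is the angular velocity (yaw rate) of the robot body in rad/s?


omega = r*(wR - wL)/L = 0.163*(6.8 - (-3.8))/0.705 = 2.4508

2.4508 rad/s


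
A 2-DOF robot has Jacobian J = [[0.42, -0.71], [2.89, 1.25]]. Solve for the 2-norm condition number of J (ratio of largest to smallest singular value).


JJ^T eigenvalues: trace(JJ^T) = 10.5951, det(JJ^T) = det(J)^2 = 6.64041361
s_max^2 = (10.5951 + sqrt(85.69448957))/2 = 9.92611591
s_min^2 = (10.5951 - sqrt(85.69448957))/2 = 0.66898409
kappa = s_max/s_min = sqrt(9.92611591/0.66898409) = 3.8520

3.8520


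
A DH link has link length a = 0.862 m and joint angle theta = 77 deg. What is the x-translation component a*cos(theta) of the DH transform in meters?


a*cos(theta) = 0.862*cos(77 deg) = 0.1939

0.1939 m


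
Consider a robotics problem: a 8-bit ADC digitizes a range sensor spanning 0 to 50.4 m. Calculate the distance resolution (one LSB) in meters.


res = range / 2^n = 50.4/2^8 = 50.4/256 = 0.1969

0.1969 m


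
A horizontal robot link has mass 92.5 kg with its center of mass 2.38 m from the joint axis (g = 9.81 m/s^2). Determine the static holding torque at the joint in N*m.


tau = m*g*L = 92.5 * 9.81 * 2.38 = 2159.6715

2159.6715 N*m


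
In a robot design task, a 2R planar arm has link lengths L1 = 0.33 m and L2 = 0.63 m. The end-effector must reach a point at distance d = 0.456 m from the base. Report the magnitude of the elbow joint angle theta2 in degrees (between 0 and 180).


cos(th2) = (d^2 - L1^2 - L2^2)/(2*L1*L2) = (0.456^2 - 0.33^2 - 0.63^2)/(2*0.33*0.63) = -0.71636364
th2 = acos(-0.71636364) = 135.7551 deg

135.7551 degrees


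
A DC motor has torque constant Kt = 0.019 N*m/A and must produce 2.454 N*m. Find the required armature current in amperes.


I = tau / Kt = 2.454/0.019 = 129.1579

129.1579 A


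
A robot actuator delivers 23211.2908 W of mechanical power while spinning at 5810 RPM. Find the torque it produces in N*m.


omega = 5810 * 2*pi/60 = 608.421777 rad/s
tau = P / omega = 23211.2908 / 608.421777 = 38.1500

38.1500 N*m


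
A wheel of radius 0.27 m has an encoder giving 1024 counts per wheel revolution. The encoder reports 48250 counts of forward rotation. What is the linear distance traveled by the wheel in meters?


revs = 48250/1024 = 47.119141
d = revs * 2*pi*r = 47.119141 * 2*pi*0.27 = 79.9357

79.9357 m


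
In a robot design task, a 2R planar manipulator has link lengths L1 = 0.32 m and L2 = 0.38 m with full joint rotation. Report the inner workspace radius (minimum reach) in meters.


r_min = |L1 - L2| = |0.32 - 0.38| = 0.0600

0.0600 m


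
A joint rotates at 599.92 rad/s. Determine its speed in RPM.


RPM = 599.92 * 60/(2*pi) = 5728.8140

5728.8140 RPM


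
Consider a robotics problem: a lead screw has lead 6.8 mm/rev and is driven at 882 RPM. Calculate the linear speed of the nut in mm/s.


v = lead * (RPM/60) = 6.8*882/60 = 99.9600

99.9600 mm/s


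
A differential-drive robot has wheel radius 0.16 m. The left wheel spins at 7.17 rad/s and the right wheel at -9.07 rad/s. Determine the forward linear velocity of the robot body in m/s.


v = r*(wR + wL)/2 = 0.16*(-9.07 + 7.17)/2 = -0.1520

-0.1520 m/s


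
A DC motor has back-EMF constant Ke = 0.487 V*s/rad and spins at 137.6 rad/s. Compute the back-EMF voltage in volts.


V_emf = Ke * omega = 0.487*137.6 = 67.0112

67.0112 V


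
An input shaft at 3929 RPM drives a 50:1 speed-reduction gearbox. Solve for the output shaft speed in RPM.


omega_out = omega_in / N = 3929 / 50 = 78.5800

78.5800 RPM


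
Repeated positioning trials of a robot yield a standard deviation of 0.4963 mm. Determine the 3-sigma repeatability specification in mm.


repeatability = 3*sigma = 3*0.4963 = 1.4889

1.4889 mm


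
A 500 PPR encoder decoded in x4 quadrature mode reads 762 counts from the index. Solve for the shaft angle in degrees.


angle = counts * 360 / (PPR*4) = 762 * 360 / 2000 = 137.1600

137.1600 degrees


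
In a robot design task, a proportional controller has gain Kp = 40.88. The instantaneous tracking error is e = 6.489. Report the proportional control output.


u_P = Kp * e = 40.88 * 6.489 = 265.2703

265.2703


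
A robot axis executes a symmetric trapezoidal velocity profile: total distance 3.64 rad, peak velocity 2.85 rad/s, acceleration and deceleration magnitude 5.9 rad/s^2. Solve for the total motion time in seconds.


t_acc = v/a = 2.85/5.9 = 0.483051 s
d_acc = v^2/(2a) = 0.688347 rad (each ramp)
d_cruise = 3.64 - 2*0.688347 = 2.263306 rad
t_cruise = 2.263306/2.85 = 0.794142 s
t_total = 2*0.483051 + 0.794142 = 1.7602

1.7602 s


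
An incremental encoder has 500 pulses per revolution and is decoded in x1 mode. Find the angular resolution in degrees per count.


resolution = 360 / (PPR * 1) = 360 / 500 = 0.7200

0.7200 degrees


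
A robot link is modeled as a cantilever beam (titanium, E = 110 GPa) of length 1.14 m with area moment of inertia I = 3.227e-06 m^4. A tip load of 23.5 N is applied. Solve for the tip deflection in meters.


delta = F*L^3/(3*E*I) = 23.5*1.14^3/(3*1.100e+11*3.227e-06)
      = 34.816284/1064910 = 3.2694e-05

3.2694e-05 m


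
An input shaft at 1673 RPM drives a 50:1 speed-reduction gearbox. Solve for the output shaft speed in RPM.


omega_out = omega_in / N = 1673 / 50 = 33.4600

33.4600 RPM


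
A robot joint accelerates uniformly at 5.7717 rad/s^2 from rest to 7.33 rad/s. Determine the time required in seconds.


t = delta_omega / alpha = 7.33 / 5.7717 = 1.2700

1.2700 s


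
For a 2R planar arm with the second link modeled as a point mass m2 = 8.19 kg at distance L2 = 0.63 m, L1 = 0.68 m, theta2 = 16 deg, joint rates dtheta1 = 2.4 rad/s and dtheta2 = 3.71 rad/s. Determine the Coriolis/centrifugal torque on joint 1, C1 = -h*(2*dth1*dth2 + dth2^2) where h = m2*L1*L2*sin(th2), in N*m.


h = m2*L1*L2*sin(th2) = 8.19*0.68*0.63*sin(16 deg) = 0.967100
C1 = -h*(2*2.4*3.71 + 3.71^2) = -0.967100*31.5721 = -30.5334

-30.5334 N*m


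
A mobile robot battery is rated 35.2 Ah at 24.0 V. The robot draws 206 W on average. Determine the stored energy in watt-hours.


E = capacity * V = 35.2*24.0 = 844.8000

844.8000 Wh


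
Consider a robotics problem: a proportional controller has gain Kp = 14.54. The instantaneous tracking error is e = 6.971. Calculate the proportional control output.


u_P = Kp * e = 14.54 * 6.971 = 101.3583

101.3583


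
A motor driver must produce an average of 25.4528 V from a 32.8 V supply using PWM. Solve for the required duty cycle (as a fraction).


D = V_avg/V_supply = 25.4528/32.8 = 0.7760

0.7760


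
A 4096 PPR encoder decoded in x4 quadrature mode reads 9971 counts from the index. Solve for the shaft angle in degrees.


angle = counts * 360 / (PPR*4) = 9971 * 360 / 16384 = 219.0894

219.0894 degrees


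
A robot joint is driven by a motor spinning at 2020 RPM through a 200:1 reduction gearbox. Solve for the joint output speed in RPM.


omega_joint = omega_motor / N = 2020 / 200 = 10.1000

10.1000 RPM


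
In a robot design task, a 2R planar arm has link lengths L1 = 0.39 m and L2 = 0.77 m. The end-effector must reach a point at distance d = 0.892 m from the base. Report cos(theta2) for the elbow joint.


cos(th2) = (d^2 - L1^2 - L2^2)/(2*L1*L2) = (0.892^2 - 0.39^2 - 0.77^2)/(2*0.39*0.77) = 0.0844

0.0844


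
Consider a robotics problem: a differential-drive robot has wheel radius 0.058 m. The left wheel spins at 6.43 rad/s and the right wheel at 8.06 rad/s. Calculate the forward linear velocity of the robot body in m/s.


v = r*(wR + wL)/2 = 0.058*(8.06 + 6.43)/2 = 0.4202

0.4202 m/s


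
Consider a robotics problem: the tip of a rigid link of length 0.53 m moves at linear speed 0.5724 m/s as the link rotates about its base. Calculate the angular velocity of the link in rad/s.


omega = v / L = 0.5724 / 0.53 = 1.0800

1.0800 rad/s


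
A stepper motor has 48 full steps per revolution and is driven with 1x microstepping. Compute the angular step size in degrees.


step = 360/(48*1) = 360/48 = 7.5000

7.5000 degrees


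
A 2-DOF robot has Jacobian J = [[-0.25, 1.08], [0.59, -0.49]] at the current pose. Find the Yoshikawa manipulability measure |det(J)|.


det(J) = -0.25*-0.49 - (1.08)*(0.59) = -0.5147
|det(J)| = 0.5147

0.5147


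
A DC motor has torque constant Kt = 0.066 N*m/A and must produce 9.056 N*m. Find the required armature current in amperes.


I = tau / Kt = 9.056/0.066 = 137.2121

137.2121 A


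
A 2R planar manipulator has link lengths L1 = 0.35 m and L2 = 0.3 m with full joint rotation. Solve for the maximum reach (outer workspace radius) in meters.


r_max = L1 + L2 = 0.35 + 0.3 = 0.6500

0.6500 m


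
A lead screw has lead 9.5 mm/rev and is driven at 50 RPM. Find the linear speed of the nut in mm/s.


v = lead * (RPM/60) = 9.5*50/60 = 7.9167

7.9167 mm/s


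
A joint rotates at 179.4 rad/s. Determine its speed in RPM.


RPM = 179.4 * 60/(2*pi) = 1713.1438

1713.1438 RPM


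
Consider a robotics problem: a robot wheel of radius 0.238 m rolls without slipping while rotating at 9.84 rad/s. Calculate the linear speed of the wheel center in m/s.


v = omega * r = 9.84 * 0.238 = 2.3419

2.3419 m/s


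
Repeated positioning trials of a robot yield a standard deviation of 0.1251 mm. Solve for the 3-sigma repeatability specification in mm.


repeatability = 3*sigma = 3*0.1251 = 0.3753

0.3753 mm


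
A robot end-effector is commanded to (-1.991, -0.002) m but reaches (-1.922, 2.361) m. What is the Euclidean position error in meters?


dx = -1.922 - (-1.991) = 0.0690, dy = 2.361 - (-0.002) = 2.3630
err = sqrt(0.004761 + 5.583769) = 2.3640

2.3640 m


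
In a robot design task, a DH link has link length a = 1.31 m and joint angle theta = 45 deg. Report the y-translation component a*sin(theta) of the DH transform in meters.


a*sin(theta) = 1.31*sin(45 deg) = 0.9263

0.9263 m


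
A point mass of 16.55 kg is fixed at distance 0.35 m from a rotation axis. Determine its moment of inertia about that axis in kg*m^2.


I = m*r^2 = 16.55*0.35^2 = 2.0274

2.0274 kg*m^2


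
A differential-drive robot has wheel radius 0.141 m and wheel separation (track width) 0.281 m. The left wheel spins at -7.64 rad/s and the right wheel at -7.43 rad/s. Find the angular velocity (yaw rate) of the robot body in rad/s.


omega = r*(wR - wL)/L = 0.141*(-7.43 - (-7.64))/0.281 = 0.1054

0.1054 rad/s


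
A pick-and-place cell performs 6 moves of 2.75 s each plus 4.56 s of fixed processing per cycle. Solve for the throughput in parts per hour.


T_cycle = 6*2.75 + 4.56 = 21.0600 s
rate = 3600/T = 170.9402

170.9402 parts/hour


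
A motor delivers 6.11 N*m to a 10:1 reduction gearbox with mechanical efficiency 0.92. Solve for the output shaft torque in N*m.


tau_out = tau_in * N * eta = 6.11 * 10 * 0.92 = 56.2120

56.2120 N*m


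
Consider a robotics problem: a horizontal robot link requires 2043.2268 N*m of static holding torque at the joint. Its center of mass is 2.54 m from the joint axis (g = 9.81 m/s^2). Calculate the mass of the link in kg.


m = tau / (g*L) = 2043.2268 / (9.81 * 2.54) = 82.0000

82.0000 kg


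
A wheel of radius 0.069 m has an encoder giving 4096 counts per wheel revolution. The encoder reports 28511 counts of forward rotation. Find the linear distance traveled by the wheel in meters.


revs = 28511/4096 = 6.960693
d = revs * 2*pi*r = 6.960693 * 2*pi*0.069 = 3.0177

3.0177 m


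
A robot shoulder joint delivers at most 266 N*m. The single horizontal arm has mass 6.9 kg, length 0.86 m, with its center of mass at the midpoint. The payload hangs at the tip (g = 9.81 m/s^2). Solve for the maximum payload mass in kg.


tau_arm = m_arm*g*(L/2) = 6.9*9.81*0.86/2 = 29.1063 N*m
tau_payload = tau_max - tau_arm = 266 - 29.1063 = 236.8937
m_payload = tau_payload / (g*L) = 236.8937 / (9.81*0.86) = 28.0793

28.0793 kg


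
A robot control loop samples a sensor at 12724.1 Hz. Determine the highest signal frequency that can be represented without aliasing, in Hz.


f_max = f_s/2 = 12724.1/2 = 6362.0500

6362.0500 Hz


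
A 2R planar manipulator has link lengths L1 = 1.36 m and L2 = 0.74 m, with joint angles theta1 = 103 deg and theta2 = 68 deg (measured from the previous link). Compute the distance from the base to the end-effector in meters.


x = L1*cos(th1) + L2*cos(th1+th2) = -1.036823
y = L1*sin(th1) + L2*sin(th1+th2) = 1.440905
d = sqrt(x^2 + y^2) = sqrt(1.075002 + 2.076207) = 1.7752

1.7752 m


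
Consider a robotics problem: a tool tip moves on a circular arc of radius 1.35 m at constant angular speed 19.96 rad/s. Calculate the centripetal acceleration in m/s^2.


a_c = omega^2 * r = 19.96^2 * 1.35 = 537.8422

537.8422 m/s^2


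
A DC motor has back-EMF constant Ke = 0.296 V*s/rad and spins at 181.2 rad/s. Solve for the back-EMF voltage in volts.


V_emf = Ke * omega = 0.296*181.2 = 53.6352

53.6352 V


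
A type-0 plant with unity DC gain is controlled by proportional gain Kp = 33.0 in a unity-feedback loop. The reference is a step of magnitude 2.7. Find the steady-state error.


e_ss = R/(1 + Kp) = 2.7/(1 + 33.0) = 2.7/34.0000 = 0.0794

0.0794


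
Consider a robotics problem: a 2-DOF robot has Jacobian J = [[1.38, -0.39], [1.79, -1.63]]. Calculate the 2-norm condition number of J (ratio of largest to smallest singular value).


JJ^T eigenvalues: trace(JJ^T) = 7.9175, det(JJ^T) = det(J)^2 = 2.40653169
s_max^2 = (7.9175 + sqrt(53.06067949))/2 = 7.60088809
s_min^2 = (7.9175 - sqrt(53.06067949))/2 = 0.31661191
kappa = s_max/s_min = sqrt(7.60088809/0.31661191) = 4.8997

4.8997


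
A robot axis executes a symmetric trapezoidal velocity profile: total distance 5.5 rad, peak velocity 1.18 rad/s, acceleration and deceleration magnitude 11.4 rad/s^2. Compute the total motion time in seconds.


t_acc = v/a = 1.18/11.4 = 0.103509 s
d_acc = v^2/(2a) = 0.061070 rad (each ramp)
d_cruise = 5.5 - 2*0.061070 = 5.377860 rad
t_cruise = 5.377860/1.18 = 4.557508 s
t_total = 2*0.103509 + 4.557508 = 4.7645

4.7645 s


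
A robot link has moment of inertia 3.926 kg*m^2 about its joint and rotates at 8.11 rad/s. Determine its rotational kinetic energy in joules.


KE = (1/2)*I*omega^2 = 0.5*3.926*8.11^2 = 129.1106

129.1106 J


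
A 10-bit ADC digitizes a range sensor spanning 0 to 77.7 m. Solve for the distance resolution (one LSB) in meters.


res = range / 2^n = 77.7/2^10 = 77.7/1024 = 0.0759

0.0759 m


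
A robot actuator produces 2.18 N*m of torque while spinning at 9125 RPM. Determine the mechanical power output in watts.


omega = 9125 * 2*pi/60 = 955.567765 rad/s
P = tau * omega = 2.18 * 955.567765 = 2083.1377

2083.1377 W


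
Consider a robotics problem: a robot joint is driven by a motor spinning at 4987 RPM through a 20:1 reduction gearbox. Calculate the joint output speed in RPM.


omega_joint = omega_motor / N = 4987 / 20 = 249.3500

249.3500 RPM


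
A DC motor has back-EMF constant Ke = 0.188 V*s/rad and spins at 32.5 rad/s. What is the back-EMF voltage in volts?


V_emf = Ke * omega = 0.188*32.5 = 6.1100

6.1100 V


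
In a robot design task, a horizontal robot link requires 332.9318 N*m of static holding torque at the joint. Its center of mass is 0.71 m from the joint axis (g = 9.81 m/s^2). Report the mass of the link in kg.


m = tau / (g*L) = 332.9318 / (9.81 * 0.71) = 47.8000

47.8000 kg


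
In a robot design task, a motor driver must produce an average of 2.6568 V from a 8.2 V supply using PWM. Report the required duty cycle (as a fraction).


D = V_avg/V_supply = 2.6568/8.2 = 0.3240

0.3240


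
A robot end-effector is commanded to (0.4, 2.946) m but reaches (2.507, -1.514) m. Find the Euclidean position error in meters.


dx = 2.507 - (0.4) = 2.1070, dy = -1.514 - (2.946) = -4.4600
err = sqrt(4.439449 + 19.891600) = 4.9327

4.9327 m


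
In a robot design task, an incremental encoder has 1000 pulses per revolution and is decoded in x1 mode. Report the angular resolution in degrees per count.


resolution = 360 / (PPR * 1) = 360 / 1000 = 0.3600

0.3600 degrees


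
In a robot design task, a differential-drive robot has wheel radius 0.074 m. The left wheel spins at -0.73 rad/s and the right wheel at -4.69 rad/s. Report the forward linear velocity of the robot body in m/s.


v = r*(wR + wL)/2 = 0.074*(-4.69 + -0.73)/2 = -0.2005

-0.2005 m/s


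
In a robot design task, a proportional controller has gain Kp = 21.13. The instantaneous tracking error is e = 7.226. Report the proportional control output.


u_P = Kp * e = 21.13 * 7.226 = 152.6854

152.6854


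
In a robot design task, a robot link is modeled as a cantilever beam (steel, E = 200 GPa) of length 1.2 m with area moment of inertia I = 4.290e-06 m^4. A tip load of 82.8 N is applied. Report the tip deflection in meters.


delta = F*L^3/(3*E*I) = 82.8*1.2^3/(3*2.000e+11*4.290e-06)
      = 143.0784/2574000 = 5.5586e-05

5.5586e-05 m


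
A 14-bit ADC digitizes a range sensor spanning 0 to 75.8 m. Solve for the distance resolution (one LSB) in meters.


res = range / 2^n = 75.8/2^14 = 75.8/16384 = 0.0046

0.0046 m


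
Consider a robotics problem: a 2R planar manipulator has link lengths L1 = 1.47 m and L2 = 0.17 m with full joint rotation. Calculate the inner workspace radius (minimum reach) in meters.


r_min = |L1 - L2| = |1.47 - 0.17| = 1.3000

1.3000 m


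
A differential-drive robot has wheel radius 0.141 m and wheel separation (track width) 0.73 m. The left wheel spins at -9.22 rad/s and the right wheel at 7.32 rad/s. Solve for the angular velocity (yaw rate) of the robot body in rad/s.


omega = r*(wR - wL)/L = 0.141*(7.32 - (-9.22))/0.73 = 3.1947

3.1947 rad/s


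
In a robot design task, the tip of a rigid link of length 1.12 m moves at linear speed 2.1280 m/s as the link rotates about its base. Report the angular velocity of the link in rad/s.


omega = v / L = 2.1280 / 1.12 = 1.9000

1.9000 rad/s


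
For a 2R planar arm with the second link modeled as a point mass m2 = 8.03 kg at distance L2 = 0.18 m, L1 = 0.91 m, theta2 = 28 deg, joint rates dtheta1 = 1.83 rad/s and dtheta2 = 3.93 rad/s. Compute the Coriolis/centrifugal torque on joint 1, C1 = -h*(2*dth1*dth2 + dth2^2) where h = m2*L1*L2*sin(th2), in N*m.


h = m2*L1*L2*sin(th2) = 8.03*0.91*0.18*sin(28 deg) = 0.617503
C1 = -h*(2*1.83*3.93 + 3.93^2) = -0.617503*29.8287 = -18.4193

-18.4193 N*m


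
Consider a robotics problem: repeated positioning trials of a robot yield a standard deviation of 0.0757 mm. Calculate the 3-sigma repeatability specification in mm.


repeatability = 3*sigma = 3*0.0757 = 0.2271

0.2271 mm


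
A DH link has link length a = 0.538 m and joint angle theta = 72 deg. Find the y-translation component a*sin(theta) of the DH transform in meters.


a*sin(theta) = 0.538*sin(72 deg) = 0.5117

0.5117 m


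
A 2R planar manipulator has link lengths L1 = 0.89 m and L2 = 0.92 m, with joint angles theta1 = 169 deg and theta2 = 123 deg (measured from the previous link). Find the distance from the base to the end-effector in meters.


x = L1*cos(th1) + L2*cos(th1+th2) = -0.529010
y = L1*sin(th1) + L2*sin(th1+th2) = -0.683189
d = sqrt(x^2 + y^2) = sqrt(0.279852 + 0.466747) = 0.8641

0.8641 m


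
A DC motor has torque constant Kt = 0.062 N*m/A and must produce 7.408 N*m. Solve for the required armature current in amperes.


I = tau / Kt = 7.408/0.062 = 119.4839

119.4839 A


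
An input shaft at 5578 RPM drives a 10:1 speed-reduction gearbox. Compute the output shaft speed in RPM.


omega_out = omega_in / N = 5578 / 10 = 557.8000

557.8000 RPM


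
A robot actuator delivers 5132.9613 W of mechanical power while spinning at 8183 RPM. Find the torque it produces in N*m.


omega = 8183 * 2*pi/60 = 856.921756 rad/s
tau = P / omega = 5132.9613 / 856.921756 = 5.9900

5.9900 N*m


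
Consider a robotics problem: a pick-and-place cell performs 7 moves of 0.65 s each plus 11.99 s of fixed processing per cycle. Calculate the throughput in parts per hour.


T_cycle = 7*0.65 + 11.99 = 16.5400 s
rate = 3600/T = 217.6542

217.6542 parts/hour


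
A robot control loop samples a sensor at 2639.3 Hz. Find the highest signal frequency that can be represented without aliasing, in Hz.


f_max = f_s/2 = 2639.3/2 = 1319.6500

1319.6500 Hz


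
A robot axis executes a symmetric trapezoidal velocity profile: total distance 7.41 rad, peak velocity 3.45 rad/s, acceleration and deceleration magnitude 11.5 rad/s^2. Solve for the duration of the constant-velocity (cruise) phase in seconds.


t_acc = v/a = 0.300000 s, d_acc = v^2/(2a) = 0.517500 rad each
d_cruise = 7.41 - 2*0.517500 = 6.375000 rad
t_cruise = d_cruise/v = 6.375000/3.45 = 1.8478

1.8478 s


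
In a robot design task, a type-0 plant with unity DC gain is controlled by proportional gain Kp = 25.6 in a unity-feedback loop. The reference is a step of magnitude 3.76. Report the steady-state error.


e_ss = R/(1 + Kp) = 3.76/(1 + 25.6) = 3.76/26.6000 = 0.1414

0.1414


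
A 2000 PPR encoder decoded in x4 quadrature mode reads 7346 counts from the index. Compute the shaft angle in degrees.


angle = counts * 360 / (PPR*4) = 7346 * 360 / 8000 = 330.5700

330.5700 degrees


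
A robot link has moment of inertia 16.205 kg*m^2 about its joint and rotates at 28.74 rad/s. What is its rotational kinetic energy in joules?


KE = (1/2)*I*omega^2 = 0.5*16.205*28.74^2 = 6692.5645

6692.5645 J


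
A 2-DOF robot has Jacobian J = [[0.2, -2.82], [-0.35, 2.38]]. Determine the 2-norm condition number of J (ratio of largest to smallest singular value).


JJ^T eigenvalues: trace(JJ^T) = 13.7793, det(JJ^T) = det(J)^2 = 0.26112100
s_max^2 = (13.7793 + sqrt(188.82462449))/2 = 13.76032363
s_min^2 = (13.7793 - sqrt(188.82462449))/2 = 0.01897637
kappa = s_max/s_min = sqrt(13.76032363/0.01897637) = 26.9282

26.9282


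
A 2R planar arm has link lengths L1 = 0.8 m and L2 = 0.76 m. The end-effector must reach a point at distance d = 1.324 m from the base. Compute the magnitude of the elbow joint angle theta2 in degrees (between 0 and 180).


cos(th2) = (d^2 - L1^2 - L2^2)/(2*L1*L2) = (1.324^2 - 0.8^2 - 0.76^2)/(2*0.8*0.76) = 0.44027632
th2 = acos(0.44027632) = 63.8785 deg

63.8785 degrees
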